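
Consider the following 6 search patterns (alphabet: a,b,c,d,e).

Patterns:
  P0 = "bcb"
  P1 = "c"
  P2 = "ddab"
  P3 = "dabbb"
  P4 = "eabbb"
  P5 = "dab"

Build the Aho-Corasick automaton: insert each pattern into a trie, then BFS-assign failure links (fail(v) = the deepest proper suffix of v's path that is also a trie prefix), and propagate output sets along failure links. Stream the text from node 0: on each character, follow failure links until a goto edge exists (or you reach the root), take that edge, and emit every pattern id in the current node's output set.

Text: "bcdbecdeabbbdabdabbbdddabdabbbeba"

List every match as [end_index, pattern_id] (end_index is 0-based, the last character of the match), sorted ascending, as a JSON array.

Build:
Trie nodes:
  n0 'ε': b→1 c→4 d→5 e→13
  n1 'b': c→2
  n2 'bc': b→3
  n3 'bcb': ·  [P0 ends]
  n4 'c': ·  [P1 ends]
  n5 'd': a→9 d→6
  n6 'dd': a→7
  n7 'dda': b→8
  n8 'ddab': ·  [P2 ends]
  n9 'da': b→10
  n10 'dab': b→11  [P5 ends]
  n11 'dabb': b→12
  n12 'dabbb': ·  [P3 ends]
  n13 'e': a→14
  n14 'ea': b→15
  n15 'eab': b→16
  n16 'eabb': b→17
  n17 'eabbb': ·  [P4 ends]

BFS fail/out derivation:
  n1('b'): parent n0 fail=0; on 'b' 0 → fail=0;  out ∅∪∅=∅
  n4('c'): parent n0 fail=0; on 'c' 0 → fail=0;  out {1}∪∅={1}
  n5('d'): parent n0 fail=0; on 'd' 0 → fail=0;  out ∅∪∅=∅
  n13('e'): parent n0 fail=0; on 'e' 0 → fail=0;  out ∅∪∅=∅
  n2('bc'): parent n1 fail=0; on 'c' 0 → fail=4;  out ∅∪{1}={1}
  n6('dd'): parent n5 fail=0; on 'd' 0 → fail=5;  out ∅∪∅=∅
  n9('da'): parent n5 fail=0; on 'a' 0 → fail=0;  out ∅∪∅=∅
  n14('ea'): parent n13 fail=0; on 'a' 0 → fail=0;  out ∅∪∅=∅
  n3('bcb'): parent n2 fail=4; on 'b' 4→0 → fail=1;  out {0}∪∅={0}
  n7('dda'): parent n6 fail=5; on 'a' 5 → fail=9;  out ∅∪∅=∅
  n10('dab'): parent n9 fail=0; on 'b' 0 → fail=1;  out {5}∪∅={5}
  n15('eab'): parent n14 fail=0; on 'b' 0 → fail=1;  out ∅∪∅=∅
  n8('ddab'): parent n7 fail=9; on 'b' 9 → fail=10;  out {2}∪{5}={2,5}
  n11('dabb'): parent n10 fail=1; on 'b' 1→0 → fail=1;  out ∅∪∅=∅
  n16('eabb'): parent n15 fail=1; on 'b' 1→0 → fail=1;  out ∅∪∅=∅
  n12('dabbb'): parent n11 fail=1; on 'b' 1→0 → fail=1;  out {3}∪∅={3}
  n17('eabbb'): parent n16 fail=1; on 'b' 1→0 → fail=1;  out {4}∪∅={4}

Scan:
pos 0 'b': at 1
pos 1 'c': at 2  ** P1@[1:1]
pos 2 'd': at 5 (via fail)
pos 3 'b': at 1 (via fail)
pos 4 'e': at 13 (via fail)
pos 5 'c': at 4 (via fail)  ** P1@[5:5]
pos 6 'd': at 5 (via fail)
pos 7 'e': at 13 (via fail)
pos 8 'a': at 14
pos 9 'b': at 15
pos 10 'b': at 16
pos 11 'b': at 17  ** P4@[7:11]
pos 12 'd': at 5 (via fail)
pos 13 'a': at 9
pos 14 'b': at 10  ** P5@[12:14]
pos 15 'd': at 5 (via fail)
pos 16 'a': at 9
pos 17 'b': at 10  ** P5@[15:17]
pos 18 'b': at 11
pos 19 'b': at 12  ** P3@[15:19]
pos 20 'd': at 5 (via fail)
pos 21 'd': at 6
pos 22 'd': at 6 (via fail)
pos 23 'a': at 7
pos 24 'b': at 8  ** P2@[21:24],P5@[22:24]
pos 25 'd': at 5 (via fail)
pos 26 'a': at 9
pos 27 'b': at 10  ** P5@[25:27]
pos 28 'b': at 11
pos 29 'b': at 12  ** P3@[25:29]
pos 30 'e': at 13 (via fail)
pos 31 'b': at 1 (via fail)
pos 32 'a': at 0 (via fail)

Matches: [[1,1],[5,1],[11,4],[14,5],[17,5],[19,3],[24,2],[24,5],[27,5],[29,3]]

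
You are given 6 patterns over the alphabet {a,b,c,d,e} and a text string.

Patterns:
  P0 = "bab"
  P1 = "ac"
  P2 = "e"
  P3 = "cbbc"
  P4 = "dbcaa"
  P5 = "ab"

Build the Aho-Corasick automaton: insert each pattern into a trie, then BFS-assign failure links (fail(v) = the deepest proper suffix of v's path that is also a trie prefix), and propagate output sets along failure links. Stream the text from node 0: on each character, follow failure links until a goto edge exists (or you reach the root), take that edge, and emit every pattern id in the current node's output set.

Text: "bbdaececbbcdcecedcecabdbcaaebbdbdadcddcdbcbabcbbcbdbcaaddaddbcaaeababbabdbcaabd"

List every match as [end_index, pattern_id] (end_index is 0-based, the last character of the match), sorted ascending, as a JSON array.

Construct AC machine:
Trie nodes:
  n0 'ε': a→4 b→1 c→7 d→11 e→6
  n1 'b': a→2
  n2 'ba': b→3
  n3 'bab': ·  [P0 ends]
  n4 'a': b→16 c→5
  n5 'ac': ·  [P1 ends]
  n6 'e': ·  [P2 ends]
  n7 'c': b→8
  n8 'cb': b→9
  n9 'cbb': c→10
  n10 'cbbc': ·  [P3 ends]
  n11 'd': b→12
  n12 'db': c→13
  n13 'dbc': a→14
  n14 'dbca': a→15
  n15 'dbcaa': ·  [P4 ends]
  n16 'ab': ·  [P5 ends]

BFS fail/out derivation:
  n1('b'): parent n0 fail=0; on 'b' 0 → fail=0;  out ∅∪∅=∅
  n4('a'): parent n0 fail=0; on 'a' 0 → fail=0;  out ∅∪∅=∅
  n6('e'): parent n0 fail=0; on 'e' 0 → fail=0;  out {2}∪∅={2}
  n7('c'): parent n0 fail=0; on 'c' 0 → fail=0;  out ∅∪∅=∅
  n11('d'): parent n0 fail=0; on 'd' 0 → fail=0;  out ∅∪∅=∅
  n2('ba'): parent n1 fail=0; on 'a' 0 → fail=4;  out ∅∪∅=∅
  n5('ac'): parent n4 fail=0; on 'c' 0 → fail=7;  out {1}∪∅={1}
  n8('cb'): parent n7 fail=0; on 'b' 0 → fail=1;  out ∅∪∅=∅
  n12('db'): parent n11 fail=0; on 'b' 0 → fail=1;  out ∅∪∅=∅
  n16('ab'): parent n4 fail=0; on 'b' 0 → fail=1;  out {5}∪∅={5}
  n3('bab'): parent n2 fail=4; on 'b' 4 → fail=16;  out {0}∪{5}={0,5}
  n9('cbb'): parent n8 fail=1; on 'b' 1→0 → fail=1;  out ∅∪∅=∅
  n13('dbc'): parent n12 fail=1; on 'c' 1→0 → fail=7;  out ∅∪∅=∅
  n10('cbbc'): parent n9 fail=1; on 'c' 1→0 → fail=7;  out {3}∪∅={3}
  n14('dbca'): parent n13 fail=7; on 'a' 7→0 → fail=4;  out ∅∪∅=∅
  n15('dbcaa'): parent n14 fail=4; on 'a' 4→0 → fail=4;  out {4}∪∅={4}

Scan:
i=0 'b': node 0→1
i=1 'b': node 1→1 (fail-walked)
i=2 'd': node 1→11 (fail-walked)
i=3 'a': node 11→4 (fail-walked)
i=4 'e': node 4→6 (fail-walked)  → match P2@[4:4]
i=5 'c': node 6→7 (fail-walked)
i=6 'e': node 7→6 (fail-walked)  → match P2@[6:6]
i=7 'c': node 6→7 (fail-walked)
i=8 'b': node 7→8
i=9 'b': node 8→9
i=10 'c': node 9→10  → match P3@[7:10]
i=11 'd': node 10→11 (fail-walked)
i=12 'c': node 11→7 (fail-walked)
i=13 'e': node 7→6 (fail-walked)  → match P2@[13:13]
i=14 'c': node 6→7 (fail-walked)
i=15 'e': node 7→6 (fail-walked)  → match P2@[15:15]
i=16 'd': node 6→11 (fail-walked)
i=17 'c': node 11→7 (fail-walked)
i=18 'e': node 7→6 (fail-walked)  → match P2@[18:18]
i=19 'c': node 6→7 (fail-walked)
i=20 'a': node 7→4 (fail-walked)
i=21 'b': node 4→16  → match P5@[20:21]
i=22 'd': node 16→11 (fail-walked)
i=23 'b': node 11→12
i=24 'c': node 12→13
i=25 'a': node 13→14
i=26 'a': node 14→15  → match P4@[22:26]
i=27 'e': node 15→6 (fail-walked)  → match P2@[27:27]
i=28 'b': node 6→1 (fail-walked)
i=29 'b': node 1→1 (fail-walked)
i=30 'd': node 1→11 (fail-walked)
i=31 'b': node 11→12
i=32 'd': node 12→11 (fail-walked)
i=33 'a': node 11→4 (fail-walked)
i=34 'd': node 4→11 (fail-walked)
i=35 'c': node 11→7 (fail-walked)
i=36 'd': node 7→11 (fail-walked)
i=37 'd': node 11→11 (fail-walked)
i=38 'c': node 11→7 (fail-walked)
i=39 'd': node 7→11 (fail-walked)
i=40 'b': node 11→12
i=41 'c': node 12→13
i=42 'b': node 13→8 (fail-walked)
i=43 'a': node 8→2 (fail-walked)
i=44 'b': node 2→3  → match P0@[42:44],P5@[43:44]
i=45 'c': node 3→7 (fail-walked)
i=46 'b': node 7→8
i=47 'b': node 8→9
i=48 'c': node 9→10  → match P3@[45:48]
i=49 'b': node 10→8 (fail-walked)
i=50 'd': node 8→11 (fail-walked)
i=51 'b': node 11→12
i=52 'c': node 12→13
i=53 'a': node 13→14
i=54 'a': node 14→15  → match P4@[50:54]
i=55 'd': node 15→11 (fail-walked)
i=56 'd': node 11→11 (fail-walked)
i=57 'a': node 11→4 (fail-walked)
i=58 'd': node 4→11 (fail-walked)
i=59 'd': node 11→11 (fail-walked)
i=60 'b': node 11→12
i=61 'c': node 12→13
i=62 'a': node 13→14
i=63 'a': node 14→15  → match P4@[59:63]
i=64 'e': node 15→6 (fail-walked)  → match P2@[64:64]
i=65 'a': node 6→4 (fail-walked)
i=66 'b': node 4→16  → match P5@[65:66]
i=67 'a': node 16→2 (fail-walked)
i=68 'b': node 2→3  → match P0@[66:68],P5@[67:68]
i=69 'b': node 3→1 (fail-walked)
i=70 'a': node 1→2
i=71 'b': node 2→3  → match P0@[69:71],P5@[70:71]
i=72 'd': node 3→11 (fail-walked)
i=73 'b': node 11→12
i=74 'c': node 12→13
i=75 'a': node 13→14
i=76 'a': node 14→15  → match P4@[72:76]
i=77 'b': node 15→16 (fail-walked)  → match P5@[76:77]
i=78 'd': node 16→11 (fail-walked)

Matches: [[4,2],[6,2],[10,3],[13,2],[15,2],[18,2],[21,5],[26,4],[27,2],[44,0],[44,5],[48,3],[54,4],[63,4],[64,2],[66,5],[68,0],[68,5],[71,0],[71,5],[76,4],[77,5]]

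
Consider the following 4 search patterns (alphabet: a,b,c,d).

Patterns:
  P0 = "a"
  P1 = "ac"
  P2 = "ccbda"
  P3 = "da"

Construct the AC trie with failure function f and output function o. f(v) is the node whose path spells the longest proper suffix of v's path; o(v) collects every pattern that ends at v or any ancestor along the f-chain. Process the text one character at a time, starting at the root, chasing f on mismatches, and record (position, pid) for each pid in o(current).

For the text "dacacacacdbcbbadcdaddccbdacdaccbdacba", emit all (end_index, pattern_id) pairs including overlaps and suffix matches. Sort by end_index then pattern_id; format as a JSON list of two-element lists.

Build automaton:
Trie nodes:
  n0 'ε': a→1 c→3 d→8
  n1 'a': c→2  ←P0
  n2 'ac': ·  ←P1
  n3 'c': c→4
  n4 'cc': b→5
  n5 'ccb': d→6
  n6 'ccbd': a→7
  n7 'ccbda': ·  ←P2
  n8 'd': a→9
  n9 'da': ·  ←P3

Failure links (BFS by depth):
  n1('a'): parent n0 fail=0; on 'a' 0 → fail=0;  out {0}∪∅={0}
  n3('c'): parent n0 fail=0; on 'c' 0 → fail=0;  out ∅∪∅=∅
  n8('d'): parent n0 fail=0; on 'd' 0 → fail=0;  out ∅∪∅=∅
  n2('ac'): parent n1 fail=0; on 'c' 0 → fail=3;  out {1}∪∅={1}
  n4('cc'): parent n3 fail=0; on 'c' 0 → fail=3;  out ∅∪∅=∅
  n9('da'): parent n8 fail=0; on 'a' 0 → fail=1;  out {3}∪{0}={0,3}
  n5('ccb'): parent n4 fail=3; on 'b' 3→0 → fail=0;  out ∅∪∅=∅
  n6('ccbd'): parent n5 fail=0; on 'd' 0 → fail=8;  out ∅∪∅=∅
  n7('ccbda'): parent n6 fail=8; on 'a' 8 → fail=9;  out {2}∪{0,3}={0,2,3}

Scan:
i=0 'd': node 0→8
i=1 'a': node 8→9  → match P0@[1:1],P3@[0:1]
i=2 'c': node 9→2 (fail-walked)  → match P1@[1:2]
i=3 'a': node 2→1 (fail-walked)  → match P0@[3:3]
i=4 'c': node 1→2  → match P1@[3:4]
i=5 'a': node 2→1 (fail-walked)  → match P0@[5:5]
i=6 'c': node 1→2  → match P1@[5:6]
i=7 'a': node 2→1 (fail-walked)  → match P0@[7:7]
i=8 'c': node 1→2  → match P1@[7:8]
i=9 'd': node 2→8 (fail-walked)
i=10 'b': node 8→0 (fail-walked)
i=11 'c': node 0→3
i=12 'b': node 3→0 (fail-walked)
i=13 'b': node 0→0
i=14 'a': node 0→1  → match P0@[14:14]
i=15 'd': node 1→8 (fail-walked)
i=16 'c': node 8→3 (fail-walked)
i=17 'd': node 3→8 (fail-walked)
i=18 'a': node 8→9  → match P0@[18:18],P3@[17:18]
i=19 'd': node 9→8 (fail-walked)
i=20 'd': node 8→8 (fail-walked)
i=21 'c': node 8→3 (fail-walked)
i=22 'c': node 3→4
i=23 'b': node 4→5
i=24 'd': node 5→6
i=25 'a': node 6→7  → match P0@[25:25],P2@[21:25],P3@[24:25]
i=26 'c': node 7→2 (fail-walked)  → match P1@[25:26]
i=27 'd': node 2→8 (fail-walked)
i=28 'a': node 8→9  → match P0@[28:28],P3@[27:28]
i=29 'c': node 9→2 (fail-walked)  → match P1@[28:29]
i=30 'c': node 2→4 (fail-walked)
i=31 'b': node 4→5
i=32 'd': node 5→6
i=33 'a': node 6→7  → match P0@[33:33],P2@[29:33],P3@[32:33]
i=34 'c': node 7→2 (fail-walked)  → match P1@[33:34]
i=35 'b': node 2→0 (fail-walked)
i=36 'a': node 0→1  → match P0@[36:36]

Matches: [[1,0],[1,3],[2,1],[3,0],[4,1],[5,0],[6,1],[7,0],[8,1],[14,0],[18,0],[18,3],[25,0],[25,2],[25,3],[26,1],[28,0],[28,3],[29,1],[33,0],[33,2],[33,3],[34,1],[36,0]]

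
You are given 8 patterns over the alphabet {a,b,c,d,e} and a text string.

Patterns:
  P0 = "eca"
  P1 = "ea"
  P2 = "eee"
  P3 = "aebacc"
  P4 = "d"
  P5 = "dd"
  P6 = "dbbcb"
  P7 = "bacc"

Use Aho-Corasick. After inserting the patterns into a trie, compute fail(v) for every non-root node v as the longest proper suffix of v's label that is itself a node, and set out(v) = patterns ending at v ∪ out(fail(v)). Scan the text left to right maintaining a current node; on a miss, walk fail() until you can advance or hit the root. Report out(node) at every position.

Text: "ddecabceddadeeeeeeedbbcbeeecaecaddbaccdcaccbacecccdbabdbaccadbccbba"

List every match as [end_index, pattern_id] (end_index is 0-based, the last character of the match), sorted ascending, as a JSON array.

Build:
Trie nodes:
  n0 'ε': a→7 b→19 d→13 e→1
  n1 'e': a→4 c→2 e→5
  n2 'ec': a→3
  n3 'eca': ·  [P0 ends]
  n4 'ea': ·  [P1 ends]
  n5 'ee': e→6
  n6 'eee': ·  [P2 ends]
  n7 'a': e→8
  n8 'ae': b→9
  n9 'aeb': a→10
  n10 'aeba': c→11
  n11 'aebac': c→12
  n12 'aebacc': ·  [P3 ends]
  n13 'd': b→15 d→14  [P4 ends]
  n14 'dd': ·  [P5 ends]
  n15 'db': b→16
  n16 'dbb': c→17
  n17 'dbbc': b→18
  n18 'dbbcb': ·  [P6 ends]
  n19 'b': a→20
  n20 'ba': c→21
  n21 'bac': c→22
  n22 'bacc': ·  [P7 ends]

Failure links (BFS by depth):
  fail(1) 'e': from fail(0)=0 chase 'e': 0 ⇒ 0;  out=∅∪out(0)=∅
  fail(7) 'a': from fail(0)=0 chase 'a': 0 ⇒ 0;  out=∅∪out(0)=∅
  fail(13) 'd': from fail(0)=0 chase 'd': 0 ⇒ 0;  out={4}∪out(0)={4}
  fail(19) 'b': from fail(0)=0 chase 'b': 0 ⇒ 0;  out=∅∪out(0)=∅
  fail(2) 'ec': from fail(1)=0 chase 'c': 0 ⇒ 0;  out=∅∪out(0)=∅
  fail(4) 'ea': from fail(1)=0 chase 'a': 0 ⇒ 7;  out={1}∪out(7)={1}
  fail(5) 'ee': from fail(1)=0 chase 'e': 0 ⇒ 1;  out=∅∪out(1)=∅
  fail(8) 'ae': from fail(7)=0 chase 'e': 0 ⇒ 1;  out=∅∪out(1)=∅
  fail(14) 'dd': from fail(13)=0 chase 'd': 0 ⇒ 13;  out={5}∪out(13)={4,5}
  fail(15) 'db': from fail(13)=0 chase 'b': 0 ⇒ 19;  out=∅∪out(19)=∅
  fail(20) 'ba': from fail(19)=0 chase 'a': 0 ⇒ 7;  out=∅∪out(7)=∅
  fail(3) 'eca': from fail(2)=0 chase 'a': 0 ⇒ 7;  out={0}∪out(7)={0}
  fail(6) 'eee': from fail(5)=1 chase 'e': 1 ⇒ 5;  out={2}∪out(5)={2}
  fail(9) 'aeb': from fail(8)=1 chase 'b': 1→0 ⇒ 19;  out=∅∪out(19)=∅
  fail(16) 'dbb': from fail(15)=19 chase 'b': 19→0 ⇒ 19;  out=∅∪out(19)=∅
  fail(21) 'bac': from fail(20)=7 chase 'c': 7→0 ⇒ 0;  out=∅∪out(0)=∅
  fail(10) 'aeba': from fail(9)=19 chase 'a': 19 ⇒ 20;  out=∅∪out(20)=∅
  fail(17) 'dbbc': from fail(16)=19 chase 'c': 19→0 ⇒ 0;  out=∅∪out(0)=∅
  fail(22) 'bacc': from fail(21)=0 chase 'c': 0 ⇒ 0;  out={7}∪out(0)={7}
  fail(11) 'aebac': from fail(10)=20 chase 'c': 20 ⇒ 21;  out=∅∪out(21)=∅
  fail(18) 'dbbcb': from fail(17)=0 chase 'b': 0 ⇒ 19;  out={6}∪out(19)={6}
  fail(12) 'aebacc': from fail(11)=21 chase 'c': 21 ⇒ 22;  out={3}∪out(22)={3,7}

Scan:
i=0 'd': node 0→13  ** P4@[0:0]
i=1 'd': node 13→14  ** P4@[1:1],P5@[0:1]
i=2 'e': node 14→1 (fail-walked)
i=3 'c': node 1→2
i=4 'a': node 2→3  ** P0@[2:4]
i=5 'b': node 3→19 (fail-walked)
i=6 'c': node 19→0 (fail-walked)
i=7 'e': node 0→1
i=8 'd': node 1→13 (fail-walked)  ** P4@[8:8]
i=9 'd': node 13→14  ** P4@[9:9],P5@[8:9]
i=10 'a': node 14→7 (fail-walked)
i=11 'd': node 7→13 (fail-walked)  ** P4@[11:11]
i=12 'e': node 13→1 (fail-walked)
i=13 'e': node 1→5
i=14 'e': node 5→6  ** P2@[12:14]
i=15 'e': node 6→6 (fail-walked)  ** P2@[13:15]
i=16 'e': node 6→6 (fail-walked)  ** P2@[14:16]
i=17 'e': node 6→6 (fail-walked)  ** P2@[15:17]
i=18 'e': node 6→6 (fail-walked)  ** P2@[16:18]
i=19 'd': node 6→13 (fail-walked)  ** P4@[19:19]
i=20 'b': node 13→15
i=21 'b': node 15→16
i=22 'c': node 16→17
i=23 'b': node 17→18  ** P6@[19:23]
i=24 'e': node 18→1 (fail-walked)
i=25 'e': node 1→5
i=26 'e': node 5→6  ** P2@[24:26]
i=27 'c': node 6→2 (fail-walked)
i=28 'a': node 2→3  ** P0@[26:28]
i=29 'e': node 3→8 (fail-walked)
i=30 'c': node 8→2 (fail-walked)
i=31 'a': node 2→3  ** P0@[29:31]
i=32 'd': node 3→13 (fail-walked)  ** P4@[32:32]
i=33 'd': node 13→14  ** P4@[33:33],P5@[32:33]
i=34 'b': node 14→15 (fail-walked)
i=35 'a': node 15→20 (fail-walked)
i=36 'c': node 20→21
i=37 'c': node 21→22  ** P7@[34:37]
i=38 'd': node 22→13 (fail-walked)  ** P4@[38:38]
i=39 'c': node 13→0 (fail-walked)
i=40 'a': node 0→7
i=41 'c': node 7→0 (fail-walked)
i=42 'c': node 0→0
i=43 'b': node 0→19
i=44 'a': node 19→20
i=45 'c': node 20→21
i=46 'e': node 21→1 (fail-walked)
i=47 'c': node 1→2
i=48 'c': node 2→0 (fail-walked)
i=49 'c': node 0→0
i=50 'd': node 0→13  ** P4@[50:50]
i=51 'b': node 13→15
i=52 'a': node 15→20 (fail-walked)
i=53 'b': node 20→19 (fail-walked)
i=54 'd': node 19→13 (fail-walked)  ** P4@[54:54]
i=55 'b': node 13→15
i=56 'a': node 15→20 (fail-walked)
i=57 'c': node 20→21
i=58 'c': node 21→22  ** P7@[55:58]
i=59 'a': node 22→7 (fail-walked)
i=60 'd': node 7→13 (fail-walked)  ** P4@[60:60]
i=61 'b': node 13→15
i=62 'c': node 15→0 (fail-walked)
i=63 'c': node 0→0
i=64 'b': node 0→19
i=65 'b': node 19→19 (fail-walked)
i=66 'a': node 19→20

Result: [[0,4],[1,4],[1,5],[4,0],[8,4],[9,4],[9,5],[11,4],[14,2],[15,2],[16,2],[17,2],[18,2],[19,4],[23,6],[26,2],[28,0],[31,0],[32,4],[33,4],[33,5],[37,7],[38,4],[50,4],[54,4],[58,7],[60,4]]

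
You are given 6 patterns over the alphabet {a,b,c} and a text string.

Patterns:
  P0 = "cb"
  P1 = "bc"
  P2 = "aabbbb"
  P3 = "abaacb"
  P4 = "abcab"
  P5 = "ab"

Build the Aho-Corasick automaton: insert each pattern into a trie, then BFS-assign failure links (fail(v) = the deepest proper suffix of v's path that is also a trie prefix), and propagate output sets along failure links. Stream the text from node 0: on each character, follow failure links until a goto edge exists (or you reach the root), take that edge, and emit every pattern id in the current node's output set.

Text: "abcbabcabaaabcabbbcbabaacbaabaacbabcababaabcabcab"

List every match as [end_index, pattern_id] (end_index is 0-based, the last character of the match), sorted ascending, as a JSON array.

Construct AC machine:
Trie (insert patterns):
  0='ε' goto a→5 b→3 c→1
  1='c' goto b→2
  2='cb' goto ·  [P0 ends]
  3='b' goto c→4
  4='bc' goto ·  [P1 ends]
  5='a' goto a→6 b→11
  6='aa' goto b→7
  7='aab' goto b→8
  8='aabb' goto b→9
  9='aabbb' goto b→10
  10='aabbbb' goto ·  [P2 ends]
  11='ab' goto a→12 c→16  [P5 ends]
  12='aba' goto a→13
  13='abaa' goto c→14
  14='abaac' goto b→15
  15='abaacb' goto ·  [P3 ends]
  16='abc' goto a→17
  17='abca' goto b→18
  18='abcab' goto ·  [P4 ends]

Failure links (BFS by depth):
  n1('c'): parent n0 fail=0; on 'c' 0 → fail=0;  out ∅∪∅=∅
  n3('b'): parent n0 fail=0; on 'b' 0 → fail=0;  out ∅∪∅=∅
  n5('a'): parent n0 fail=0; on 'a' 0 → fail=0;  out ∅∪∅=∅
  n2('cb'): parent n1 fail=0; on 'b' 0 → fail=3;  out {0}∪∅={0}
  n4('bc'): parent n3 fail=0; on 'c' 0 → fail=1;  out {1}∪∅={1}
  n6('aa'): parent n5 fail=0; on 'a' 0 → fail=5;  out ∅∪∅=∅
  n11('ab'): parent n5 fail=0; on 'b' 0 → fail=3;  out {5}∪∅={5}
  n7('aab'): parent n6 fail=5; on 'b' 5 → fail=11;  out ∅∪{5}={5}
  n12('aba'): parent n11 fail=3; on 'a' 3→0 → fail=5;  out ∅∪∅=∅
  n16('abc'): parent n11 fail=3; on 'c' 3 → fail=4;  out ∅∪{1}={1}
  n8('aabb'): parent n7 fail=11; on 'b' 11→3→0 → fail=3;  out ∅∪∅=∅
  n13('abaa'): parent n12 fail=5; on 'a' 5 → fail=6;  out ∅∪∅=∅
  n17('abca'): parent n16 fail=4; on 'a' 4→1→0 → fail=5;  out ∅∪∅=∅
  n9('aabbb'): parent n8 fail=3; on 'b' 3→0 → fail=3;  out ∅∪∅=∅
  n14('abaac'): parent n13 fail=6; on 'c' 6→5→0 → fail=1;  out ∅∪∅=∅
  n18('abcab'): parent n17 fail=5; on 'b' 5 → fail=11;  out {4}∪{5}={4,5}
  n10('aabbbb'): parent n9 fail=3; on 'b' 3→0 → fail=3;  out {2}∪∅={2}
  n15('abaacb'): parent n14 fail=1; on 'b' 1 → fail=2;  out {3}∪{0}={0,3}

Scan:
pos 0 'a': at 5
pos 1 'b': at 11  emit P5@[0:1]
pos 2 'c': at 16  emit P1@[1:2]
pos 3 'b': at 2 (via fail)  emit P0@[2:3]
pos 4 'a': at 5 (via fail)
pos 5 'b': at 11  emit P5@[4:5]
pos 6 'c': at 16  emit P1@[5:6]
pos 7 'a': at 17
pos 8 'b': at 18  emit P4@[4:8],P5@[7:8]
pos 9 'a': at 12 (via fail)
pos 10 'a': at 13
pos 11 'a': at 6 (via fail)
pos 12 'b': at 7  emit P5@[11:12]
pos 13 'c': at 16 (via fail)  emit P1@[12:13]
pos 14 'a': at 17
pos 15 'b': at 18  emit P4@[11:15],P5@[14:15]
pos 16 'b': at 3 (via fail)
pos 17 'b': at 3 (via fail)
pos 18 'c': at 4  emit P1@[17:18]
pos 19 'b': at 2 (via fail)  emit P0@[18:19]
pos 20 'a': at 5 (via fail)
pos 21 'b': at 11  emit P5@[20:21]
pos 22 'a': at 12
pos 23 'a': at 13
pos 24 'c': at 14
pos 25 'b': at 15  emit P0@[24:25],P3@[20:25]
pos 26 'a': at 5 (via fail)
pos 27 'a': at 6
pos 28 'b': at 7  emit P5@[27:28]
pos 29 'a': at 12 (via fail)
pos 30 'a': at 13
pos 31 'c': at 14
pos 32 'b': at 15  emit P0@[31:32],P3@[27:32]
pos 33 'a': at 5 (via fail)
pos 34 'b': at 11  emit P5@[33:34]
pos 35 'c': at 16  emit P1@[34:35]
pos 36 'a': at 17
pos 37 'b': at 18  emit P4@[33:37],P5@[36:37]
pos 38 'a': at 12 (via fail)
pos 39 'b': at 11 (via fail)  emit P5@[38:39]
pos 40 'a': at 12
pos 41 'a': at 13
pos 42 'b': at 7 (via fail)  emit P5@[41:42]
pos 43 'c': at 16 (via fail)  emit P1@[42:43]
pos 44 'a': at 17
pos 45 'b': at 18  emit P4@[41:45],P5@[44:45]
pos 46 'c': at 16 (via fail)  emit P1@[45:46]
pos 47 'a': at 17
pos 48 'b': at 18  emit P4@[44:48],P5@[47:48]

Result: [[1,5],[2,1],[3,0],[5,5],[6,1],[8,4],[8,5],[12,5],[13,1],[15,4],[15,5],[18,1],[19,0],[21,5],[25,0],[25,3],[28,5],[32,0],[32,3],[34,5],[35,1],[37,4],[37,5],[39,5],[42,5],[43,1],[45,4],[45,5],[46,1],[48,4],[48,5]]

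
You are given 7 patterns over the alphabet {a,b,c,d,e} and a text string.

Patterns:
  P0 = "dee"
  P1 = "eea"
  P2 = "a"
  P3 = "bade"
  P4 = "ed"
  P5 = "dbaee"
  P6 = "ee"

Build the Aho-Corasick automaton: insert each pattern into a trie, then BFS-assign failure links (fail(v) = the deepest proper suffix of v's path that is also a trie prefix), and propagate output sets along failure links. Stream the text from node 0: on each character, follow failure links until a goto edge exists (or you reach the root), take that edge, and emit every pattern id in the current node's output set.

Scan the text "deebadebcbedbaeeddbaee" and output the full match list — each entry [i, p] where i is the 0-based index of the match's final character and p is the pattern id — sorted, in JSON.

Build automaton:
Trie (insert patterns):
  0='ε' goto a→7 b→8 d→1 e→4
  1='d' goto b→13 e→2
  2='de' goto e→3
  3='dee' goto ·  [P0 ends]
  4='e' goto d→12 e→5
  5='ee' goto a→6  [P6 ends]
  6='eea' goto ·  [P1 ends]
  7='a' goto ·  [P2 ends]
  8='b' goto a→9
  9='ba' goto d→10
  10='bad' goto e→11
  11='bade' goto ·  [P3 ends]
  12='ed' goto ·  [P4 ends]
  13='db' goto a→14
  14='dba' goto e→15
  15='dbae' goto e→16
  16='dbaee' goto ·  [P5 ends]

Failure links (BFS by depth):
  n1('d'): parent n0 fail=0; on 'd' 0 → fail=0;  out ∅∪∅=∅
  n4('e'): parent n0 fail=0; on 'e' 0 → fail=0;  out ∅∪∅=∅
  n7('a'): parent n0 fail=0; on 'a' 0 → fail=0;  out {2}∪∅={2}
  n8('b'): parent n0 fail=0; on 'b' 0 → fail=0;  out ∅∪∅=∅
  n2('de'): parent n1 fail=0; on 'e' 0 → fail=4;  out ∅∪∅=∅
  n5('ee'): parent n4 fail=0; on 'e' 0 → fail=4;  out {6}∪∅={6}
  n9('ba'): parent n8 fail=0; on 'a' 0 → fail=7;  out ∅∪{2}={2}
  n12('ed'): parent n4 fail=0; on 'd' 0 → fail=1;  out {4}∪∅={4}
  n13('db'): parent n1 fail=0; on 'b' 0 → fail=8;  out ∅∪∅=∅
  n3('dee'): parent n2 fail=4; on 'e' 4 → fail=5;  out {0}∪{6}={0,6}
  n6('eea'): parent n5 fail=4; on 'a' 4→0 → fail=7;  out {1}∪{2}={1,2}
  n10('bad'): parent n9 fail=7; on 'd' 7→0 → fail=1;  out ∅∪∅=∅
  n14('dba'): parent n13 fail=8; on 'a' 8 → fail=9;  out ∅∪{2}={2}
  n11('bade'): parent n10 fail=1; on 'e' 1 → fail=2;  out {3}∪∅={3}
  n15('dbae'): parent n14 fail=9; on 'e' 9→7→0 → fail=4;  out ∅∪∅=∅
  n16('dbaee'): parent n15 fail=4; on 'e' 4 → fail=5;  out {5}∪{6}={5,6}

Scan:
pos 0 'd': at 1
pos 1 'e': at 2
pos 2 'e': at 3  → match P0@[0:2],P6@[1:2]
pos 3 'b': at 8 (fail-walked)
pos 4 'a': at 9  → match P2@[4:4]
pos 5 'd': at 10
pos 6 'e': at 11  → match P3@[3:6]
pos 7 'b': at 8 (fail-walked)
pos 8 'c': at 0 (fail-walked)
pos 9 'b': at 8
pos 10 'e': at 4 (fail-walked)
pos 11 'd': at 12  → match P4@[10:11]
pos 12 'b': at 13 (fail-walked)
pos 13 'a': at 14  → match P2@[13:13]
pos 14 'e': at 15
pos 15 'e': at 16  → match P5@[11:15],P6@[14:15]
pos 16 'd': at 12 (fail-walked)  → match P4@[15:16]
pos 17 'd': at 1 (fail-walked)
pos 18 'b': at 13
pos 19 'a': at 14  → match P2@[19:19]
pos 20 'e': at 15
pos 21 'e': at 16  → match P5@[17:21],P6@[20:21]

All matches (sorted): [[2,0],[2,6],[4,2],[6,3],[11,4],[13,2],[15,5],[15,6],[16,4],[19,2],[21,5],[21,6]]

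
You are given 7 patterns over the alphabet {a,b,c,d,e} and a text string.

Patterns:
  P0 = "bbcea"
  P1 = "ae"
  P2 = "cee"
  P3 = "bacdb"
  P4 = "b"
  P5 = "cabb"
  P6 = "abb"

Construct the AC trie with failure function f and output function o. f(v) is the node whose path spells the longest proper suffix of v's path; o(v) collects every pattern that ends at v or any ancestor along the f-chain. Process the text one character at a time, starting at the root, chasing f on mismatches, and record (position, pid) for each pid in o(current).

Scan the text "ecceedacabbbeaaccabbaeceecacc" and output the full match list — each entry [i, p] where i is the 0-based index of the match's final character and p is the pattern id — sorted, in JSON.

Build:
Trie (insert patterns):
  n0 'ε': a→6 b→1 c→8
  n1 'b': a→11 b→2  [P4 ends]
  n2 'bb': c→3
  n3 'bbc': e→4
  n4 'bbce': a→5
  n5 'bbcea': ·  [P0 ends]
  n6 'a': b→18 e→7
  n7 'ae': ·  [P1 ends]
  n8 'c': a→15 e→9
  n9 'ce': e→10
  n10 'cee': ·  [P2 ends]
  n11 'ba': c→12
  n12 'bac': d→13
  n13 'bacd': b→14
  n14 'bacdb': ·  [P3 ends]
  n15 'ca': b→16
  n16 'cab': b→17
  n17 'cabb': ·  [P5 ends]
  n18 'ab': b→19
  n19 'abb': ·  [P6 ends]

Failure links (BFS by depth):
  n1('b'): parent n0 fail=0; on 'b' 0 → fail=0;  out {4}∪∅={4}
  n6('a'): parent n0 fail=0; on 'a' 0 → fail=0;  out ∅∪∅=∅
  n8('c'): parent n0 fail=0; on 'c' 0 → fail=0;  out ∅∪∅=∅
  n2('bb'): parent n1 fail=0; on 'b' 0 → fail=1;  out ∅∪{4}={4}
  n7('ae'): parent n6 fail=0; on 'e' 0 → fail=0;  out {1}∪∅={1}
  n9('ce'): parent n8 fail=0; on 'e' 0 → fail=0;  out ∅∪∅=∅
  n11('ba'): parent n1 fail=0; on 'a' 0 → fail=6;  out ∅∪∅=∅
  n15('ca'): parent n8 fail=0; on 'a' 0 → fail=6;  out ∅∪∅=∅
  n18('ab'): parent n6 fail=0; on 'b' 0 → fail=1;  out ∅∪{4}={4}
  n3('bbc'): parent n2 fail=1; on 'c' 1→0 → fail=8;  out ∅∪∅=∅
  n10('cee'): parent n9 fail=0; on 'e' 0 → fail=0;  out {2}∪∅={2}
  n12('bac'): parent n11 fail=6; on 'c' 6→0 → fail=8;  out ∅∪∅=∅
  n16('cab'): parent n15 fail=6; on 'b' 6 → fail=18;  out ∅∪{4}={4}
  n19('abb'): parent n18 fail=1; on 'b' 1 → fail=2;  out {6}∪{4}={4,6}
  n4('bbce'): parent n3 fail=8; on 'e' 8 → fail=9;  out ∅∪∅=∅
  n13('bacd'): parent n12 fail=8; on 'd' 8→0 → fail=0;  out ∅∪∅=∅
  n17('cabb'): parent n16 fail=18; on 'b' 18 → fail=19;  out {5}∪{4,6}={4,5,6}
  n5('bbcea'): parent n4 fail=9; on 'a' 9→0 → fail=6;  out {0}∪∅={0}
  n14('bacdb'): parent n13 fail=0; on 'b' 0 → fail=1;  out {3}∪{4}={3,4}

Run:
i=0 'e': node 0→0
i=1 'c': node 0→8
i=2 'c': node 8→8 (via fail)
i=3 'e': node 8→9
i=4 'e': node 9→10  emit P2@[2:4]
i=5 'd': node 10→0 (via fail)
i=6 'a': node 0→6
i=7 'c': node 6→8 (via fail)
i=8 'a': node 8→15
i=9 'b': node 15→16  emit P4@[9:9]
i=10 'b': node 16→17  emit P4@[10:10],P5@[7:10],P6@[8:10]
i=11 'b': node 17→2 (via fail)  emit P4@[11:11]
i=12 'e': node 2→0 (via fail)
i=13 'a': node 0→6
i=14 'a': node 6→6 (via fail)
i=15 'c': node 6→8 (via fail)
i=16 'c': node 8→8 (via fail)
i=17 'a': node 8→15
i=18 'b': node 15→16  emit P4@[18:18]
i=19 'b': node 16→17  emit P4@[19:19],P5@[16:19],P6@[17:19]
i=20 'a': node 17→11 (via fail)
i=21 'e': node 11→7 (via fail)  emit P1@[20:21]
i=22 'c': node 7→8 (via fail)
i=23 'e': node 8→9
i=24 'e': node 9→10  emit P2@[22:24]
i=25 'c': node 10→8 (via fail)
i=26 'a': node 8→15
i=27 'c': node 15→8 (via fail)
i=28 'c': node 8→8 (via fail)

All matches (sorted): [[4,2],[9,4],[10,4],[10,5],[10,6],[11,4],[18,4],[19,4],[19,5],[19,6],[21,1],[24,2]]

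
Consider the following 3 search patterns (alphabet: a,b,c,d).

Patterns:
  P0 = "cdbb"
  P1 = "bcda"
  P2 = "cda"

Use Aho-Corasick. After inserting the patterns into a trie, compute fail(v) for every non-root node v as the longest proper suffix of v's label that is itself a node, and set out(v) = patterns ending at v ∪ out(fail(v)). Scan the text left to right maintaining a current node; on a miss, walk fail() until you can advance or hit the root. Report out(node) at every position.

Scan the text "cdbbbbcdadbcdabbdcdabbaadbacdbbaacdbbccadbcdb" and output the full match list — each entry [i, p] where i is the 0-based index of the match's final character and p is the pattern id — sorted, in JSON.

Build:
Trie (insert patterns):
  n0 'ε': b→5 c→1
  n1 'c': d→2
  n2 'cd': a→9 b→3
  n3 'cdb': b→4
  n4 'cdbb': ·  [P0 ends]
  n5 'b': c→6
  n6 'bc': d→7
  n7 'bcd': a→8
  n8 'bcda': ·  [P1 ends]
  n9 'cda': ·  [P2 ends]

Failure links (BFS by depth):
  fail(1) 'c': from fail(0)=0 chase 'c': 0 ⇒ 0;  out=∅∪out(0)=∅
  fail(5) 'b': from fail(0)=0 chase 'b': 0 ⇒ 0;  out=∅∪out(0)=∅
  fail(2) 'cd': from fail(1)=0 chase 'd': 0 ⇒ 0;  out=∅∪out(0)=∅
  fail(6) 'bc': from fail(5)=0 chase 'c': 0 ⇒ 1;  out=∅∪out(1)=∅
  fail(3) 'cdb': from fail(2)=0 chase 'b': 0 ⇒ 5;  out=∅∪out(5)=∅
  fail(7) 'bcd': from fail(6)=1 chase 'd': 1 ⇒ 2;  out=∅∪out(2)=∅
  fail(9) 'cda': from fail(2)=0 chase 'a': 0 ⇒ 0;  out={2}∪out(0)={2}
  fail(4) 'cdbb': from fail(3)=5 chase 'b': 5→0 ⇒ 5;  out={0}∪out(5)={0}
  fail(8) 'bcda': from fail(7)=2 chase 'a': 2 ⇒ 9;  out={1}∪out(9)={1,2}

Run:
pos 0 'c': at 1
pos 1 'd': at 2
pos 2 'b': at 3
pos 3 'b': at 4  ** P0@[0:3]
pos 4 'b': at 5 ·f
pos 5 'b': at 5 ·f
pos 6 'c': at 6
pos 7 'd': at 7
pos 8 'a': at 8  ** P1@[5:8],P2@[6:8]
pos 9 'd': at 0 ·f
pos 10 'b': at 5
pos 11 'c': at 6
pos 12 'd': at 7
pos 13 'a': at 8  ** P1@[10:13],P2@[11:13]
pos 14 'b': at 5 ·f
pos 15 'b': at 5 ·f
pos 16 'd': at 0 ·f
pos 17 'c': at 1
pos 18 'd': at 2
pos 19 'a': at 9  ** P2@[17:19]
pos 20 'b': at 5 ·f
pos 21 'b': at 5 ·f
pos 22 'a': at 0 ·f
pos 23 'a': at 0
pos 24 'd': at 0
pos 25 'b': at 5
pos 26 'a': at 0 ·f
pos 27 'c': at 1
pos 28 'd': at 2
pos 29 'b': at 3
pos 30 'b': at 4  ** P0@[27:30]
pos 31 'a': at 0 ·f
pos 32 'a': at 0
pos 33 'c': at 1
pos 34 'd': at 2
pos 35 'b': at 3
pos 36 'b': at 4  ** P0@[33:36]
pos 37 'c': at 6 ·f
pos 38 'c': at 1 ·f
pos 39 'a': at 0 ·f
pos 40 'd': at 0
pos 41 'b': at 5
pos 42 'c': at 6
pos 43 'd': at 7
pos 44 'b': at 3 ·f

Matches: [[3,0],[8,1],[8,2],[13,1],[13,2],[19,2],[30,0],[36,0]]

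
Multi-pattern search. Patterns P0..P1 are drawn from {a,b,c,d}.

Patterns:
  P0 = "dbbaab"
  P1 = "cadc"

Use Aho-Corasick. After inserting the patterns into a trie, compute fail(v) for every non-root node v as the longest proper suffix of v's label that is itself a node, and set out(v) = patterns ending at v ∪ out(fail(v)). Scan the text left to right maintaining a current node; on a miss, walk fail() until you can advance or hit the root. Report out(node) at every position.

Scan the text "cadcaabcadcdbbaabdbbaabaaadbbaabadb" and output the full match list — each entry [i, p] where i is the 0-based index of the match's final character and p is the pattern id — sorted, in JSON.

Construct AC machine:
Trie nodes:
  n0 'ε': c→7 d→1
  n1 'd': b→2
  n2 'db': b→3
  n3 'dbb': a→4
  n4 'dbba': a→5
  n5 'dbbaa': b→6
  n6 'dbbaab': ·  [P0 ends]
  n7 'c': a→8
  n8 'ca': d→9
  n9 'cad': c→10
  n10 'cadc': ·  [P1 ends]

BFS fail/out derivation:
  fail(1) 'd': from fail(0)=0 chase 'd': 0 ⇒ 0;  out=∅∪out(0)=∅
  fail(7) 'c': from fail(0)=0 chase 'c': 0 ⇒ 0;  out=∅∪out(0)=∅
  fail(2) 'db': from fail(1)=0 chase 'b': 0 ⇒ 0;  out=∅∪out(0)=∅
  fail(8) 'ca': from fail(7)=0 chase 'a': 0 ⇒ 0;  out=∅∪out(0)=∅
  fail(3) 'dbb': from fail(2)=0 chase 'b': 0 ⇒ 0;  out=∅∪out(0)=∅
  fail(9) 'cad': from fail(8)=0 chase 'd': 0 ⇒ 1;  out=∅∪out(1)=∅
  fail(4) 'dbba': from fail(3)=0 chase 'a': 0 ⇒ 0;  out=∅∪out(0)=∅
  fail(10) 'cadc': from fail(9)=1 chase 'c': 1→0 ⇒ 7;  out={1}∪out(7)={1}
  fail(5) 'dbbaa': from fail(4)=0 chase 'a': 0 ⇒ 0;  out=∅∪out(0)=∅
  fail(6) 'dbbaab': from fail(5)=0 chase 'b': 0 ⇒ 0;  out={0}∪out(0)={0}

Text stream:
[0] read 'c'  n0⇒n7
[1] read 'a'  n7⇒n8
[2] read 'd'  n8⇒n9
[3] read 'c'  n9⇒n10  → match P1@[0:3]
[4] read 'a'  n10⇒n8 ·f
[5] read 'a'  n8⇒n0 ·f
[6] read 'b'  n0⇒n0
[7] read 'c'  n0⇒n7
[8] read 'a'  n7⇒n8
[9] read 'd'  n8⇒n9
[10] read 'c'  n9⇒n10  → match P1@[7:10]
[11] read 'd'  n10⇒n1 ·f
[12] read 'b'  n1⇒n2
[13] read 'b'  n2⇒n3
[14] read 'a'  n3⇒n4
[15] read 'a'  n4⇒n5
[16] read 'b'  n5⇒n6  → match P0@[11:16]
[17] read 'd'  n6⇒n1 ·f
[18] read 'b'  n1⇒n2
[19] read 'b'  n2⇒n3
[20] read 'a'  n3⇒n4
[21] read 'a'  n4⇒n5
[22] read 'b'  n5⇒n6  → match P0@[17:22]
[23] read 'a'  n6⇒n0 ·f
[24] read 'a'  n0⇒n0
[25] read 'a'  n0⇒n0
[26] read 'd'  n0⇒n1
[27] read 'b'  n1⇒n2
[28] read 'b'  n2⇒n3
[29] read 'a'  n3⇒n4
[30] read 'a'  n4⇒n5
[31] read 'b'  n5⇒n6  → match P0@[26:31]
[32] read 'a'  n6⇒n0 ·f
[33] read 'd'  n0⇒n1
[34] read 'b'  n1⇒n2

Result: [[3,1],[10,1],[16,0],[22,0],[31,0]]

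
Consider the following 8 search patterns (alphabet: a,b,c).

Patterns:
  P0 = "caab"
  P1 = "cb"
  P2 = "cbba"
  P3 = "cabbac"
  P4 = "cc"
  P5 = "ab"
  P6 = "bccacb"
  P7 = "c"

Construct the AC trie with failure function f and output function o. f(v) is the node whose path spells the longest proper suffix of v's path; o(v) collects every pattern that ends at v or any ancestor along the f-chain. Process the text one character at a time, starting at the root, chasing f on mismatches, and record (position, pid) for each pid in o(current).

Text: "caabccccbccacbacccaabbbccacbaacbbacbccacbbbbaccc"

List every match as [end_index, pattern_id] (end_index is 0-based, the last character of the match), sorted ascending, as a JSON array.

Build:
Trie nodes:
  0='ε' goto a→13 b→15 c→1
  1='c' goto a→2 b→5 c→12  ←P7
  2='ca' goto a→3 b→8
  3='caa' goto b→4
  4='caab' goto ·  ←P0
  5='cb' goto b→6  ←P1
  6='cbb' goto a→7
  7='cbba' goto ·  ←P2
  8='cab' goto b→9
  9='cabb' goto a→10
  10='cabba' goto c→11
  11='cabbac' goto ·  ←P3
  12='cc' goto ·  ←P4
  13='a' goto b→14
  14='ab' goto ·  ←P5
  15='b' goto c→16
  16='bc' goto c→17
  17='bcc' goto a→18
  18='bcca' goto c→19
  19='bccac' goto b→20
  20='bccacb' goto ·  ←P6

BFS fail/out derivation:
  fail(1) 'c': from fail(0)=0 chase 'c': 0 ⇒ 0;  out={7}∪out(0)={7}
  fail(13) 'a': from fail(0)=0 chase 'a': 0 ⇒ 0;  out=∅∪out(0)=∅
  fail(15) 'b': from fail(0)=0 chase 'b': 0 ⇒ 0;  out=∅∪out(0)=∅
  fail(2) 'ca': from fail(1)=0 chase 'a': 0 ⇒ 13;  out=∅∪out(13)=∅
  fail(5) 'cb': from fail(1)=0 chase 'b': 0 ⇒ 15;  out={1}∪out(15)={1}
  fail(12) 'cc': from fail(1)=0 chase 'c': 0 ⇒ 1;  out={4}∪out(1)={4,7}
  fail(14) 'ab': from fail(13)=0 chase 'b': 0 ⇒ 15;  out={5}∪out(15)={5}
  fail(16) 'bc': from fail(15)=0 chase 'c': 0 ⇒ 1;  out=∅∪out(1)={7}
  fail(3) 'caa': from fail(2)=13 chase 'a': 13→0 ⇒ 13;  out=∅∪out(13)=∅
  fail(6) 'cbb': from fail(5)=15 chase 'b': 15→0 ⇒ 15;  out=∅∪out(15)=∅
  fail(8) 'cab': from fail(2)=13 chase 'b': 13 ⇒ 14;  out=∅∪out(14)={5}
  fail(17) 'bcc': from fail(16)=1 chase 'c': 1 ⇒ 12;  out=∅∪out(12)={4,7}
  fail(4) 'caab': from fail(3)=13 chase 'b': 13 ⇒ 14;  out={0}∪out(14)={0,5}
  fail(7) 'cbba': from fail(6)=15 chase 'a': 15→0 ⇒ 13;  out={2}∪out(13)={2}
  fail(9) 'cabb': from fail(8)=14 chase 'b': 14→15→0 ⇒ 15;  out=∅∪out(15)=∅
  fail(18) 'bcca': from fail(17)=12 chase 'a': 12→1 ⇒ 2;  out=∅∪out(2)=∅
  fail(10) 'cabba': from fail(9)=15 chase 'a': 15→0 ⇒ 13;  out=∅∪out(13)=∅
  fail(19) 'bccac': from fail(18)=2 chase 'c': 2→13→0 ⇒ 1;  out=∅∪out(1)={7}
  fail(11) 'cabbac': from fail(10)=13 chase 'c': 13→0 ⇒ 1;  out={3}∪out(1)={3,7}
  fail(20) 'bccacb': from fail(19)=1 chase 'b': 1 ⇒ 5;  out={6}∪out(5)={1,6}

Run:
i=0 'c': node 0→1  → match P7@[0:0]
i=1 'a': node 1→2
i=2 'a': node 2→3
i=3 'b': node 3→4  → match P0@[0:3],P5@[2:3]
i=4 'c': node 4→16 ·f  → match P7@[4:4]
i=5 'c': node 16→17  → match P4@[4:5],P7@[5:5]
i=6 'c': node 17→12 ·f  → match P4@[5:6],P7@[6:6]
i=7 'c': node 12→12 ·f  → match P4@[6:7],P7@[7:7]
i=8 'b': node 12→5 ·f  → match P1@[7:8]
i=9 'c': node 5→16 ·f  → match P7@[9:9]
i=10 'c': node 16→17  → match P4@[9:10],P7@[10:10]
i=11 'a': node 17→18
i=12 'c': node 18→19  → match P7@[12:12]
i=13 'b': node 19→20  → match P1@[12:13],P6@[8:13]
i=14 'a': node 20→13 ·f
i=15 'c': node 13→1 ·f  → match P7@[15:15]
i=16 'c': node 1→12  → match P4@[15:16],P7@[16:16]
i=17 'c': node 12→12 ·f  → match P4@[16:17],P7@[17:17]
i=18 'a': node 12→2 ·f
i=19 'a': node 2→3
i=20 'b': node 3→4  → match P0@[17:20],P5@[19:20]
i=21 'b': node 4→15 ·f
i=22 'b': node 15→15 ·f
i=23 'c': node 15→16  → match P7@[23:23]
i=24 'c': node 16→17  → match P4@[23:24],P7@[24:24]
i=25 'a': node 17→18
i=26 'c': node 18→19  → match P7@[26:26]
i=27 'b': node 19→20  → match P1@[26:27],P6@[22:27]
i=28 'a': node 20→13 ·f
i=29 'a': node 13→13 ·f
i=30 'c': node 13→1 ·f  → match P7@[30:30]
i=31 'b': node 1→5  → match P1@[30:31]
i=32 'b': node 5→6
i=33 'a': node 6→7  → match P2@[30:33]
i=34 'c': node 7→1 ·f  → match P7@[34:34]
i=35 'b': node 1→5  → match P1@[34:35]
i=36 'c': node 5→16 ·f  → match P7@[36:36]
i=37 'c': node 16→17  → match P4@[36:37],P7@[37:37]
i=38 'a': node 17→18
i=39 'c': node 18→19  → match P7@[39:39]
i=40 'b': node 19→20  → match P1@[39:40],P6@[35:40]
i=41 'b': node 20→6 ·f
i=42 'b': node 6→15 ·f
i=43 'b': node 15→15 ·f
i=44 'a': node 15→13 ·f
i=45 'c': node 13→1 ·f  → match P7@[45:45]
i=46 'c': node 1→12  → match P4@[45:46],P7@[46:46]
i=47 'c': node 12→12 ·f  → match P4@[46:47],P7@[47:47]

Matches: [[0,7],[3,0],[3,5],[4,7],[5,4],[5,7],[6,4],[6,7],[7,4],[7,7],[8,1],[9,7],[10,4],[10,7],[12,7],[13,1],[13,6],[15,7],[16,4],[16,7],[17,4],[17,7],[20,0],[20,5],[23,7],[24,4],[24,7],[26,7],[27,1],[27,6],[30,7],[31,1],[33,2],[34,7],[35,1],[36,7],[37,4],[37,7],[39,7],[40,1],[40,6],[45,7],[46,4],[46,7],[47,4],[47,7]]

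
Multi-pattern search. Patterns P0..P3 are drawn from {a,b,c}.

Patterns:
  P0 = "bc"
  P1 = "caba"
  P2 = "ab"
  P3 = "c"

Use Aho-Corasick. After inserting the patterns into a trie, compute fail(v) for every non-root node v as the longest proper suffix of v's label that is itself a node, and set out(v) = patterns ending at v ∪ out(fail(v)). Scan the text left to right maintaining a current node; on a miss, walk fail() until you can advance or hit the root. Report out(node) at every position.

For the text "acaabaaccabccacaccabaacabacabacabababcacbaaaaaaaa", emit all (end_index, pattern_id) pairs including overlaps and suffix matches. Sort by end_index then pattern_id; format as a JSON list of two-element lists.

Construct AC machine:
Trie (insert patterns):
  0='ε' goto a→7 b→1 c→3
  1='b' goto c→2
  2='bc' goto ·  ←P0
  3='c' goto a→4  ←P3
  4='ca' goto b→5
  5='cab' goto a→6
  6='caba' goto ·  ←P1
  7='a' goto b→8
  8='ab' goto ·  ←P2

BFS fail/out derivation:
  fail(1) 'b': from fail(0)=0 chase 'b': 0 ⇒ 0;  out=∅∪out(0)=∅
  fail(3) 'c': from fail(0)=0 chase 'c': 0 ⇒ 0;  out={3}∪out(0)={3}
  fail(7) 'a': from fail(0)=0 chase 'a': 0 ⇒ 0;  out=∅∪out(0)=∅
  fail(2) 'bc': from fail(1)=0 chase 'c': 0 ⇒ 3;  out={0}∪out(3)={0,3}
  fail(4) 'ca': from fail(3)=0 chase 'a': 0 ⇒ 7;  out=∅∪out(7)=∅
  fail(8) 'ab': from fail(7)=0 chase 'b': 0 ⇒ 1;  out={2}∪out(1)={2}
  fail(5) 'cab': from fail(4)=7 chase 'b': 7 ⇒ 8;  out=∅∪out(8)={2}
  fail(6) 'caba': from fail(5)=8 chase 'a': 8→1→0 ⇒ 7;  out={1}∪out(7)={1}

Run:
pos 0 'a': at 7
pos 1 'c': at 3 (fail-walked)  ** P3@[1:1]
pos 2 'a': at 4
pos 3 'a': at 7 (fail-walked)
pos 4 'b': at 8  ** P2@[3:4]
pos 5 'a': at 7 (fail-walked)
pos 6 'a': at 7 (fail-walked)
pos 7 'c': at 3 (fail-walked)  ** P3@[7:7]
pos 8 'c': at 3 (fail-walked)  ** P3@[8:8]
pos 9 'a': at 4
pos 10 'b': at 5  ** P2@[9:10]
pos 11 'c': at 2 (fail-walked)  ** P0@[10:11],P3@[11:11]
pos 12 'c': at 3 (fail-walked)  ** P3@[12:12]
pos 13 'a': at 4
pos 14 'c': at 3 (fail-walked)  ** P3@[14:14]
pos 15 'a': at 4
pos 16 'c': at 3 (fail-walked)  ** P3@[16:16]
pos 17 'c': at 3 (fail-walked)  ** P3@[17:17]
pos 18 'a': at 4
pos 19 'b': at 5  ** P2@[18:19]
pos 20 'a': at 6  ** P1@[17:20]
pos 21 'a': at 7 (fail-walked)
pos 22 'c': at 3 (fail-walked)  ** P3@[22:22]
pos 23 'a': at 4
pos 24 'b': at 5  ** P2@[23:24]
pos 25 'a': at 6  ** P1@[22:25]
pos 26 'c': at 3 (fail-walked)  ** P3@[26:26]
pos 27 'a': at 4
pos 28 'b': at 5  ** P2@[27:28]
pos 29 'a': at 6  ** P1@[26:29]
pos 30 'c': at 3 (fail-walked)  ** P3@[30:30]
pos 31 'a': at 4
pos 32 'b': at 5  ** P2@[31:32]
pos 33 'a': at 6  ** P1@[30:33]
pos 34 'b': at 8 (fail-walked)  ** P2@[33:34]
pos 35 'a': at 7 (fail-walked)
pos 36 'b': at 8  ** P2@[35:36]
pos 37 'c': at 2 (fail-walked)  ** P0@[36:37],P3@[37:37]
pos 38 'a': at 4 (fail-walked)
pos 39 'c': at 3 (fail-walked)  ** P3@[39:39]
pos 40 'b': at 1 (fail-walked)
pos 41 'a': at 7 (fail-walked)
pos 42 'a': at 7 (fail-walked)
pos 43 'a': at 7 (fail-walked)
pos 44 'a': at 7 (fail-walked)
pos 45 'a': at 7 (fail-walked)
pos 46 'a': at 7 (fail-walked)
pos 47 'a': at 7 (fail-walked)
pos 48 'a': at 7 (fail-walked)

Result: [[1,3],[4,2],[7,3],[8,3],[10,2],[11,0],[11,3],[12,3],[14,3],[16,3],[17,3],[19,2],[20,1],[22,3],[24,2],[25,1],[26,3],[28,2],[29,1],[30,3],[32,2],[33,1],[34,2],[36,2],[37,0],[37,3],[39,3]]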